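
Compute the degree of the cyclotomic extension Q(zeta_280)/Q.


The degree equals Euler's totient phi(280).
280 = 2^3 * 5 * 7
phi(280) = 96

96


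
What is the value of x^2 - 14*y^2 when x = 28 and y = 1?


x^2 - d*y^2
= 28^2 - 14*1^2
= 784 - 14
= 770

770


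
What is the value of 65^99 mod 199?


p = 199 is prime and the exponent is (p-1)/2 = 99, so by Euler's criterion 65^99 = (65/199) = +1 or -1 mod 199.
Compute by square-and-multiply:
  99 = 64 + 32 + 2 + 1 (binary 1100011)
  Repeated squaring mod 199: 65^1 = 65, 65^2 = 46, 65^4 = 126, 65^8 = 155, 65^16 = 145, 65^32 = 130, 65^64 = 184
  65^99 = 65^64 * 65^32 * 65^2 * 65^1 = 184 * 130 * 46 * 65 mod 199
    184 * 130 = 23920 = 40 mod 199
    40 * 46 = 1840 = 49 mod 199
    49 * 65 = 3185 = 1 mod 199
  65^99 = 1 mod 199
Result 1: 65 is a quadratic residue mod 199.
65^99 mod 199 = 1

1


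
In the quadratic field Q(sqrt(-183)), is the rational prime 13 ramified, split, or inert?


K = Q(sqrt(-183)). Since d mod 4 = 1, disc(K) = -183.
Check p | disc: -183 mod 13 = 12.
p does not divide disc. Compute Legendre symbol (d/p):
12^((13-1)/2) mod 13 = 1
(d/p) = 1, so p splits: (p) = P*P' with e=1, f=1, g=2.
Therefore p is split.

split


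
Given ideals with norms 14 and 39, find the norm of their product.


N(IJ) = N(I) * N(J)
= 14 * 39
= 546

546


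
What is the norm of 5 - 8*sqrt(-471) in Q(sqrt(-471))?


N(a + b*sqrt(d)) = a^2 - d*b^2
= (5)^2 - (-471)*(-8)^2
= 25 + 30144
= 30169

30169


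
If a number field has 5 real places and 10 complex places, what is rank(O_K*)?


By Dirichlet's unit theorem:
rank = r1 + r2 - 1
= 5 + 10 - 1
= 14

14


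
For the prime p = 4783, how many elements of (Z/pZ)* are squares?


For prime p, the number of non-zero quadratic residues is (p-1)/2.
= (4783-1)/2
= 2391

2391


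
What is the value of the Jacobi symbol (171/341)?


Compute (171/341) via quadratic reciprocity:
  reciprocity: (171/341) -> +(341/171)
  reduce: (170/171)
  pull out 2: (2/171) = -1  (since 171 mod 8 = 3)
  reciprocity: (85/171) -> +(171/85)
  reduce: (1/85)
  (1/85) = 1
Product of signs = -1

-1


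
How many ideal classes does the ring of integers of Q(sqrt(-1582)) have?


K = Q(sqrt(-1582)). d mod 4 = 2, so D = disc(K) = 4d = -6328
h(K) equals the number of primitive reduced positive-definite forms (a, b, c) = a*x^2 + b*x*y + c*y^2 with b^2 - 4ac = D,
where reduced means |b| <= a <= c, with b >= 0 whenever |b| = a or a = c, and primitive means gcd(a, b, c) = 1.
Reduced forces 3a^2 <= |D| = 6328, so 1 <= a <= 45; b must have the parity of D, and c = (b^2 - D)/(4a) must be an integer >= a.
Enumerate a = 1..45, b in [-a, a]:
  a=1: (1, 0, 1582)  [1]
  a=2: (2, 0, 791)  [1]
  a=3..6: none
  a=7: (7, 0, 226)  [1]
  a=8..12: none
  a=13: (13, -4, 122), (13, 4, 122)  [2]
  a=14: (14, 0, 113)  [1]
  a=15..16: none
  a=17: (17, -8, 94), (17, 8, 94)  [2]
  a=18..25: none
  a=26: (26, -4, 61), (26, 4, 61)  [2]
  a=27..28: none
  a=29: (29, -20, 58), (29, 20, 58)  [2]
  a=30..33: none
  a=34: (34, -8, 47), (34, 8, 47)  [2]
  a=35..36: none
  a=37: (37, -6, 43), (37, 6, 43)  [2]
  a=38..45: none
Total reduced forms: 1 + 1 + 1 + 2 + 1 + 2 + 2 + 2 + 2 + 2 = 16
h = 16

16


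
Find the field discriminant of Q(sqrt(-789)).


For K = Q(sqrt(d)) with d squarefree: disc(K) = d if d = 1 mod 4, and disc(K) = 4d if d = 2 or 3 mod 4.
Here d = -789, and d mod 4 = 3.
d = 3 mod 4, not 1 (O_K = Z[sqrt(d)]), so disc(K) = 4d = 4 * (-789) = -3156

-3156


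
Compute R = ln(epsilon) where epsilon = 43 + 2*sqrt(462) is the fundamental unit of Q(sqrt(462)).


epsilon = 43 + 2*sqrt(462)
= 85.9884
R = ln(85.9884)
= 4.4542

4.4542


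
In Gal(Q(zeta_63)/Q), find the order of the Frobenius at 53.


The Frobenius at p in Gal(Q(zeta_n)/Q) = (Z/nZ)* is the class of p, so its order is ord_63(53), the smallest k >= 1 with 53^k = 1 mod 63.
n = 63 = 3^2 * 7, phi(63) = 36; the order divides phi(n).
Divisors of 36: 1, 2, 3, 4, 6, 9, 12, 18, 36
Repeated squaring mod 63: 53^1 = 53, 53^2 = 37, 53^4 = 46, 53^8 = 37, 53^16 = 46, 53^32 = 37
Test divisors in increasing order:
  k=1: 53^1 = 53 mod 63
  k=2: 53^2 = 37 mod 63
  k=3: 53^3 = 37 * 53 = 8 mod 63
  k=4: 53^4 = 46 mod 63
  k=6: 53^6 = 46 * 37 = 1 mod 63  <- first divisor giving 1
Order = 6

6


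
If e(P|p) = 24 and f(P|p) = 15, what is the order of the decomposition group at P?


|D_P| = e * f
= 24 * 15
= 360

360


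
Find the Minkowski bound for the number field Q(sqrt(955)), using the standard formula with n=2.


d = 955, d mod 4 = 3, so disc(K) = 4d = 3820; |disc(K)| = 3820
Real quadratic field, so n = 2, s = r2 = 0, r1 = 2
M = (n!/n^n) * (4/pi)^s * sqrt(|disc(K)|) = (2!/2^2) * (4/pi)^0 * sqrt(3820)
= 0.5 * 1.000000 * 61.806149
= 30.9031

30.9031


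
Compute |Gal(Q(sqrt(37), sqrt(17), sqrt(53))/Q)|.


The 3 square roots of distinct primes are multiplicatively independent over Q,
so [K:Q] = 2^3 and Gal(K/Q) is isomorphic to (Z/2Z)^3.
|Gal| = 2^3 = 8

8


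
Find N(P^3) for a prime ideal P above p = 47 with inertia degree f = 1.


N(P^a) = p^(a*f)
= 47^(3*1)
= 47^3
= 103823

103823


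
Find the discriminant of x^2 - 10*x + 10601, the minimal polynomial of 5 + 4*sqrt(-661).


The element 5 + 4*sqrt(-661) has minimal polynomial:
x^2 - 10*x + 10601
Discriminant = (-10)^2 - 4*(10601)
= 100 - 42404
= -42304

-42304


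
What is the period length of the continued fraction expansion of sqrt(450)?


Run the CF algorithm for sqrt(450).
a_0 = floor(sqrt(450)) = 21; set m_0=0, q_0=1.
Recurrence: m' = q*a - m,  q' = (d - m'^2)/q,  a' = floor((a_0 + m')/q').
  step 1: m=21, q=9, a=4
  step 2: m=15, q=25, a=1
  step 3: m=10, q=14, a=2
  step 4: m=18, q=9, a=4
  step 5: m=18, q=14, a=2
  step 6: m=10, q=25, a=1
  step 7: m=15, q=9, a=4
  step 8: m=21, q=1, a=42
a_8 = 2*a_0 = 42, so the period closes here.
sqrt(450) = [21; 4, 1, 2, 4, 2, 1, 4, 42]
Period length = 8

8


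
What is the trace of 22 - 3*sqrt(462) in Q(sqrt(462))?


Tr(a + b*sqrt(d)) = (a + b*sqrt(d)) + (a - b*sqrt(d)) = 2a
= 2 * (22)
= 44

44


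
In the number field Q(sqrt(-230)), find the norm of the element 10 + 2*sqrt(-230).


N(a + b*sqrt(d)) = a^2 - d*b^2
= (10)^2 - (-230)*(2)^2
= 100 + 920
= 1020

1020


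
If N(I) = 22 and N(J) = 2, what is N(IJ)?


N(IJ) = N(I) * N(J)
= 22 * 2
= 44

44


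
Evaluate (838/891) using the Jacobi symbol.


Compute (838/891) via quadratic reciprocity:
  pull out 2: (2/891) = -1  (since 891 mod 8 = 3)
  reciprocity: (419/891) -> -(891/419)
  reduce: (53/419)
  reciprocity: (53/419) -> +(419/53)
  reduce: (48/53)
  pull out 2: (2/53) = -1  (since 53 mod 8 = 5)
  pull out 2: (2/53) = -1  (since 53 mod 8 = 5)
  pull out 2: (2/53) = -1  (since 53 mod 8 = 5)
  pull out 2: (2/53) = -1  (since 53 mod 8 = 5)
  reciprocity: (3/53) -> +(53/3)
  reduce: (2/3)
  pull out 2: (2/3) = -1  (since 3 mod 8 = 3)
  (1/3) = 1
Product of signs = -1

-1


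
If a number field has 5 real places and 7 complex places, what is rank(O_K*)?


By Dirichlet's unit theorem:
rank = r1 + r2 - 1
= 5 + 7 - 1
= 11

11


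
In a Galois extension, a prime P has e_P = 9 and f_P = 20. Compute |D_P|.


|D_P| = e * f
= 9 * 20
= 180

180


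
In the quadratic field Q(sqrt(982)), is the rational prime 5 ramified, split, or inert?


K = Q(sqrt(982)). Since d mod 4 = 2, disc(K) = 3928.
Check p | disc: 3928 mod 5 = 3.
p does not divide disc. Compute Legendre symbol (d/p):
2^((5-1)/2) mod 5 = -1
(d/p) = -1, so p is inert: (p) stays prime with e=1, f=2, g=1.
Therefore p is inert.

inert


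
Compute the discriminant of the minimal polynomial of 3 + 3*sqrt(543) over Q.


The element 3 + 3*sqrt(543) has minimal polynomial:
x^2 - 6*x - 4878
Discriminant = (-6)^2 - 4*(-4878)
= 36 + 19512
= 19548

19548


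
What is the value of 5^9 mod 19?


p = 19 is prime and the exponent is (p-1)/2 = 9, so by Euler's criterion 5^9 = (5/19) = +1 or -1 mod 19.
Compute by square-and-multiply:
  9 = 8 + 1 (binary 1001)
  Repeated squaring mod 19: 5^1 = 5, 5^2 = 6, 5^4 = 17, 5^8 = 4
  5^9 = 5^8 * 5^1 = 4 * 5 mod 19
    4 * 5 = 20 = 1 mod 19
  5^9 = 1 mod 19
Result 1: 5 is a quadratic residue mod 19.
5^9 mod 19 = 1

1


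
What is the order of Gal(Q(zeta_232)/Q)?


|Gal(Q(zeta_232)/Q)| = phi(232)
= 112

112


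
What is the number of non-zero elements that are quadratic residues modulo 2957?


For prime p, the number of non-zero quadratic residues is (p-1)/2.
= (2957-1)/2
= 1478

1478


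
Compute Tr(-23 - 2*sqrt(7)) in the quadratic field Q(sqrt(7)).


Tr(a + b*sqrt(d)) = (a + b*sqrt(d)) + (a - b*sqrt(d)) = 2a
= 2 * (-23)
= -46

-46


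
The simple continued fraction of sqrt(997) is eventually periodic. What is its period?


Run the CF algorithm for sqrt(997).
a_0 = floor(sqrt(997)) = 31; set m_0=0, q_0=1.
Recurrence: m' = q*a - m,  q' = (d - m'^2)/q,  a' = floor((a_0 + m')/q').
  step 1: m=31, q=36, a=1
  step 2: m=5, q=27, a=1
  step 3: m=22, q=19, a=2
  step 4: m=16, q=39, a=1
  step 5: m=23, q=12, a=4
  step 6: m=25, q=31, a=1
  step 7: m=6, q=31, a=1
  step 8: m=25, q=12, a=4
  step 9: m=23, q=39, a=1
  step 10: m=16, q=19, a=2
  step 11: m=22, q=27, a=1
  step 12: m=5, q=36, a=1
  step 13: m=31, q=1, a=62
a_13 = 2*a_0 = 62, so the period closes here.
sqrt(997) = [31; 1, 1, 2, 1, 4, 1, 1, 4, 1, 2, 1, 1, 62]
Period length = 13

13


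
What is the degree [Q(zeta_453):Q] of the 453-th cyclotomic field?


The degree equals Euler's totient phi(453).
453 = 3 * 151
phi(453) = 300

300


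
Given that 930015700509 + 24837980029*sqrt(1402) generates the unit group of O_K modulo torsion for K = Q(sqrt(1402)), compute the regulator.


epsilon = 930015700509 + 24837980029*sqrt(1402)
= 1.8600e+12
R = ln(1.8600e+12)
= 28.2516

28.2516


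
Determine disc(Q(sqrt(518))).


For K = Q(sqrt(d)) with d squarefree: disc(K) = d if d = 1 mod 4, and disc(K) = 4d if d = 2 or 3 mod 4.
Here d = 518, and d mod 4 = 2.
d = 2 mod 4, not 1 (O_K = Z[sqrt(d)]), so disc(K) = 4d = 4 * (518) = 2072

2072


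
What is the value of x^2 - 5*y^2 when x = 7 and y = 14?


x^2 - d*y^2
= 7^2 - 5*14^2
= 49 - 980
= -931

-931


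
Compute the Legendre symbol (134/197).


p = 197 is prime, so compute (134/197) with the reciprocity algorithm (Jacobi-symbol steps: pull out 2s via (2/n), flip via reciprocity, reduce):
  pull out 2: (2/197) = -1  (since 197 mod 8 = 5)
  reciprocity: (67/197) -> +(197/67)
  reduce: (63/67)
  reciprocity: (63/67) -> -(67/63)
  reduce: (4/63)
  pull out 2: (2/63) = +1  (since 63 mod 8 = 7)
  pull out 2: (2/63) = +1  (since 63 mod 8 = 7)
  (1/63) = 1
Product of signs = 1
(134/197) = 1

1


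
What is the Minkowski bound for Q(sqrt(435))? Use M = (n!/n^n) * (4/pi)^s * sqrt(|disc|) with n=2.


d = 435, d mod 4 = 3, so disc(K) = 4d = 1740; |disc(K)| = 1740
Real quadratic field, so n = 2, s = r2 = 0, r1 = 2
M = (n!/n^n) * (4/pi)^s * sqrt(|disc(K)|) = (2!/2^2) * (4/pi)^0 * sqrt(1740)
= 0.5 * 1.000000 * 41.713307
= 20.8567

20.8567


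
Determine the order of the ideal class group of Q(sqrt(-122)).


K = Q(sqrt(-122)). d mod 4 = 2, so D = disc(K) = 4d = -488
h(K) equals the number of primitive reduced positive-definite forms (a, b, c) = a*x^2 + b*x*y + c*y^2 with b^2 - 4ac = D,
where reduced means |b| <= a <= c, with b >= 0 whenever |b| = a or a = c, and primitive means gcd(a, b, c) = 1.
Reduced forces 3a^2 <= |D| = 488, so 1 <= a <= 12; b must have the parity of D, and c = (b^2 - D)/(4a) must be an integer >= a.
Enumerate a = 1..12, b in [-a, a]:
  a=1: (1, 0, 122)  [1]
  a=2: (2, 0, 61)  [1]
  a=3: (3, -2, 41), (3, 2, 41)  [2]
  a=4..5: none
  a=6: (6, -4, 21), (6, 4, 21)  [2]
  a=7: (7, -4, 18), (7, 4, 18)  [2]
  a=8: none
  a=9: (9, -4, 14), (9, 4, 14)  [2]
  a=10..12: none
Total reduced forms: 1 + 1 + 2 + 2 + 2 + 2 = 10
h = 10

10


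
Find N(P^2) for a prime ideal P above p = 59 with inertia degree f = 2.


N(P^a) = p^(a*f)
= 59^(2*2)
= 59^4
= 12117361

12117361


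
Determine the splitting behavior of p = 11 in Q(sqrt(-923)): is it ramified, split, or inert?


K = Q(sqrt(-923)). Since d mod 4 = 1, disc(K) = -923.
Check p | disc: -923 mod 11 = 1.
p does not divide disc. Compute Legendre symbol (d/p):
1^((11-1)/2) mod 11 = 1
(d/p) = 1, so p splits: (p) = P*P' with e=1, f=1, g=2.
Therefore p is split.

split


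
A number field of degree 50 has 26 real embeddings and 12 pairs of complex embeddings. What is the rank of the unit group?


By Dirichlet's unit theorem:
rank = r1 + r2 - 1
= 26 + 12 - 1
= 37

37


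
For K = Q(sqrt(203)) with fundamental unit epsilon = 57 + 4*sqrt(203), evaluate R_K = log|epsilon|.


epsilon = 57 + 4*sqrt(203)
= 113.9912
R = ln(113.9912)
= 4.7361

4.7361


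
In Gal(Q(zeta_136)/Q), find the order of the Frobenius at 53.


The Frobenius at p in Gal(Q(zeta_n)/Q) = (Z/nZ)* is the class of p, so its order is ord_136(53), the smallest k >= 1 with 53^k = 1 mod 136.
n = 136 = 2^3 * 17, phi(136) = 64; the order divides phi(n).
Divisors of 64: 1, 2, 4, 8, 16, 32, 64
Repeated squaring mod 136: 53^1 = 53, 53^2 = 89, 53^4 = 33, 53^8 = 1, 53^16 = 1, 53^32 = 1, 53^64 = 1
Test divisors in increasing order:
  k=1: 53^1 = 53 mod 136
  k=2: 53^2 = 89 mod 136
  k=4: 53^4 = 33 mod 136
  k=8: 53^8 = 1 mod 136  <- first divisor giving 1
Order = 8

8


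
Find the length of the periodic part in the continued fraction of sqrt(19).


Run the CF algorithm for sqrt(19).
a_0 = floor(sqrt(19)) = 4; set m_0=0, q_0=1.
Recurrence: m' = q*a - m,  q' = (d - m'^2)/q,  a' = floor((a_0 + m')/q').
  step 1: m=4, q=3, a=2
  step 2: m=2, q=5, a=1
  step 3: m=3, q=2, a=3
  step 4: m=3, q=5, a=1
  step 5: m=2, q=3, a=2
  step 6: m=4, q=1, a=8
a_6 = 2*a_0 = 8, so the period closes here.
sqrt(19) = [4; 2, 1, 3, 1, 2, 8]
Period length = 6

6


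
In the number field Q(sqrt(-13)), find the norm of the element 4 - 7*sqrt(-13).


N(a + b*sqrt(d)) = a^2 - d*b^2
= (4)^2 - (-13)*(-7)^2
= 16 + 637
= 653

653


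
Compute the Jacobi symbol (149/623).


Compute (149/623) via quadratic reciprocity:
  reciprocity: (149/623) -> +(623/149)
  reduce: (27/149)
  reciprocity: (27/149) -> +(149/27)
  reduce: (14/27)
  pull out 2: (2/27) = -1  (since 27 mod 8 = 3)
  reciprocity: (7/27) -> -(27/7)
  reduce: (6/7)
  pull out 2: (2/7) = +1  (since 7 mod 8 = 7)
  reciprocity: (3/7) -> -(7/3)
  reduce: (1/3)
  (1/3) = 1
Product of signs = -1

-1


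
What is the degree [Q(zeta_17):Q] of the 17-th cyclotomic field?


The degree equals Euler's totient phi(17).
17 = 17
phi(17) = 16

16


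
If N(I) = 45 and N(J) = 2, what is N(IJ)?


N(IJ) = N(I) * N(J)
= 45 * 2
= 90

90


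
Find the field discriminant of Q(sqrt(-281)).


For K = Q(sqrt(d)) with d squarefree: disc(K) = d if d = 1 mod 4, and disc(K) = 4d if d = 2 or 3 mod 4.
Here d = -281, and d mod 4 = 3.
d = 3 mod 4, not 1 (O_K = Z[sqrt(d)]), so disc(K) = 4d = 4 * (-281) = -1124

-1124


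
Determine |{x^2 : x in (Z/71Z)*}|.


For prime p, the number of non-zero quadratic residues is (p-1)/2.
= (71-1)/2
= 35

35


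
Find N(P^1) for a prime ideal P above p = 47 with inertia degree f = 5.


N(P^a) = p^(a*f)
= 47^(1*5)
= 47^5
= 229345007

229345007


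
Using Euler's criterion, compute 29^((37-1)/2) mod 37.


p = 37 is prime and the exponent is (p-1)/2 = 18, so by Euler's criterion 29^18 = (29/37) = +1 or -1 mod 37.
Compute by square-and-multiply:
  18 = 16 + 2 (binary 10010)
  Repeated squaring mod 37: 29^1 = 29, 29^2 = 27, 29^4 = 26, 29^8 = 10, 29^16 = 26
  29^18 = 29^16 * 29^2 = 26 * 27 mod 37
    26 * 27 = 702 = 36 mod 37
  29^18 = 36 mod 37
Result 36 = p - 1 = -1 mod 37: 29 is a quadratic non-residue mod 37. As a residue in [0, p-1] the value is 36.
29^18 mod 37 = 36

36


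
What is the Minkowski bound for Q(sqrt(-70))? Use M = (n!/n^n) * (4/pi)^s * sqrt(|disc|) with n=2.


d = -70, d mod 4 = 2, so disc(K) = 4d = -280; |disc(K)| = 280
Imaginary quadratic field, so n = 2, s = r2 = 1, r1 = 0
M = (n!/n^n) * (4/pi)^s * sqrt(|disc(K)|) = (2!/2^2) * (4/pi)^1 * sqrt(280)
= 0.5 * 1.273240 * 16.733201
= 10.6527

10.6527


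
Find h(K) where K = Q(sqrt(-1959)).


K = Q(sqrt(-1959)). d mod 4 = 1, so D = disc(K) = d = -1959
h(K) equals the number of primitive reduced positive-definite forms (a, b, c) = a*x^2 + b*x*y + c*y^2 with b^2 - 4ac = D,
where reduced means |b| <= a <= c, with b >= 0 whenever |b| = a or a = c, and primitive means gcd(a, b, c) = 1.
Reduced forces 3a^2 <= |D| = 1959, so 1 <= a <= 25; b must have the parity of D, and c = (b^2 - D)/(4a) must be an integer >= a.
Enumerate a = 1..25, b in [-a, a]:
  a=1: (1, 1, 490)  [1]
  a=2: (2, -1, 245), (2, 1, 245)  [2]
  a=3: (3, 3, 164)  [1]
  a=4: (4, -3, 123), (4, 3, 123)  [2]
  a=5: (5, -1, 98), (5, 1, 98)  [2]
  a=6: (6, -3, 82), (6, 3, 82)  [2]
  a=7: (7, -1, 70), (7, 1, 70)  [2]
  a=8: (8, -5, 62), (8, 5, 62)  [2]
  a=9: none
  a=10: (10, -9, 51), (10, -1, 49), (10, 1, 49), (10, 9, 51)  [4]
  a=11: none
  a=12: (12, -3, 41), (12, 3, 41)  [2]
  a=13: (13, -11, 40), (13, 11, 40)  [2]
  a=14: (14, -13, 38), (14, -1, 35), (14, 1, 35), (14, 13, 38)  [4]
  a=15: (15, -9, 34), (15, 9, 34)  [2]
  a=16: (16, -5, 31), (16, 5, 31)  [2]
  a=17: (17, -9, 30), (17, 9, 30)  [2]
  a=18: none
  a=19: (19, -13, 28), (19, 13, 28)  [2]
  a=20: (20, -19, 29), (20, -11, 26), (20, 11, 26), (20, 19, 29)  [4]
  a=21: (21, -15, 26), (21, 15, 26)  [2]
  a=22..23: none
  a=24: (24, -21, 25), (24, 21, 25)  [2]
  a=25: none
Total reduced forms: 1 + 2 + 1 + 2 + 2 + 2 + 2 + 2 + 4 + 2 + 2 + 4 + 2 + 2 + 2 + 2 + 4 + 2 + 2 = 42
h = 42

42


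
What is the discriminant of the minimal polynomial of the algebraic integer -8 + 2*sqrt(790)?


The element -8 + 2*sqrt(790) has minimal polynomial:
x^2 + 16*x - 3096
Discriminant = (16)^2 - 4*(-3096)
= 256 + 12384
= 12640

12640


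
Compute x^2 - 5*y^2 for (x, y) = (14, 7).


x^2 - d*y^2
= 14^2 - 5*7^2
= 196 - 245
= -49

-49


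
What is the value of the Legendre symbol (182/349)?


p = 349 is prime, so compute (182/349) with the reciprocity algorithm (Jacobi-symbol steps: pull out 2s via (2/n), flip via reciprocity, reduce):
  pull out 2: (2/349) = -1  (since 349 mod 8 = 5)
  reciprocity: (91/349) -> +(349/91)
  reduce: (76/91)
  pull out 2: (2/91) = -1  (since 91 mod 8 = 3)
  pull out 2: (2/91) = -1  (since 91 mod 8 = 3)
  reciprocity: (19/91) -> -(91/19)
  reduce: (15/19)
  reciprocity: (15/19) -> -(19/15)
  reduce: (4/15)
  pull out 2: (2/15) = +1  (since 15 mod 8 = 7)
  pull out 2: (2/15) = +1  (since 15 mod 8 = 7)
  (1/15) = 1
Product of signs = -1
(182/349) = -1

-1


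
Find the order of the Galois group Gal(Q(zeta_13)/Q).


|Gal(Q(zeta_13)/Q)| = phi(13)
= 12

12


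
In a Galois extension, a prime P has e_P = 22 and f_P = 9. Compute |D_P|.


|D_P| = e * f
= 22 * 9
= 198

198


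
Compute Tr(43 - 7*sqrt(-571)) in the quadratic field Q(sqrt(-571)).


Tr(a + b*sqrt(d)) = (a + b*sqrt(d)) + (a - b*sqrt(d)) = 2a
= 2 * (43)
= 86

86


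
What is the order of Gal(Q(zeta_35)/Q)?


|Gal(Q(zeta_35)/Q)| = phi(35)
= 24

24


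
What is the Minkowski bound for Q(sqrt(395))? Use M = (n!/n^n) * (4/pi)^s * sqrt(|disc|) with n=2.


d = 395, d mod 4 = 3, so disc(K) = 4d = 1580; |disc(K)| = 1580
Real quadratic field, so n = 2, s = r2 = 0, r1 = 2
M = (n!/n^n) * (4/pi)^s * sqrt(|disc(K)|) = (2!/2^2) * (4/pi)^0 * sqrt(1580)
= 0.5 * 1.000000 * 39.749214
= 19.8746

19.8746


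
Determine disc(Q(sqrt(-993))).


For K = Q(sqrt(d)) with d squarefree: disc(K) = d if d = 1 mod 4, and disc(K) = 4d if d = 2 or 3 mod 4.
Here d = -993, and d mod 4 = 3.
d = 3 mod 4, not 1 (O_K = Z[sqrt(d)]), so disc(K) = 4d = 4 * (-993) = -3972

-3972


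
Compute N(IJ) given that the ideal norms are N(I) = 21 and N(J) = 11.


N(IJ) = N(I) * N(J)
= 21 * 11
= 231

231


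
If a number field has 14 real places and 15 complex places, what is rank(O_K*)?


By Dirichlet's unit theorem:
rank = r1 + r2 - 1
= 14 + 15 - 1
= 28

28


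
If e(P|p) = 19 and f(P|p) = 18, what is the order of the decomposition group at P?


|D_P| = e * f
= 19 * 18
= 342

342


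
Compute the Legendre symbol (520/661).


p = 661 is prime, so compute (520/661) with the reciprocity algorithm (Jacobi-symbol steps: pull out 2s via (2/n), flip via reciprocity, reduce):
  pull out 2: (2/661) = -1  (since 661 mod 8 = 5)
  pull out 2: (2/661) = -1  (since 661 mod 8 = 5)
  pull out 2: (2/661) = -1  (since 661 mod 8 = 5)
  reciprocity: (65/661) -> +(661/65)
  reduce: (11/65)
  reciprocity: (11/65) -> +(65/11)
  reduce: (10/11)
  pull out 2: (2/11) = -1  (since 11 mod 8 = 3)
  reciprocity: (5/11) -> +(11/5)
  reduce: (1/5)
  (1/5) = 1
Product of signs = 1
(520/661) = 1

1


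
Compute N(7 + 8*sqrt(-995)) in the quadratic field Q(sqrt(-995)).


N(a + b*sqrt(d)) = a^2 - d*b^2
= (7)^2 - (-995)*(8)^2
= 49 + 63680
= 63729

63729


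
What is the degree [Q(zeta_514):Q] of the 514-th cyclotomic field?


The degree equals Euler's totient phi(514).
514 = 2 * 257
phi(514) = 256

256


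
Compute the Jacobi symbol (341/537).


Compute (341/537) via quadratic reciprocity:
  reciprocity: (341/537) -> +(537/341)
  reduce: (196/341)
  pull out 2: (2/341) = -1  (since 341 mod 8 = 5)
  pull out 2: (2/341) = -1  (since 341 mod 8 = 5)
  reciprocity: (49/341) -> +(341/49)
  reduce: (47/49)
  reciprocity: (47/49) -> +(49/47)
  reduce: (2/47)
  pull out 2: (2/47) = +1  (since 47 mod 8 = 7)
  (1/47) = 1
Product of signs = 1

1


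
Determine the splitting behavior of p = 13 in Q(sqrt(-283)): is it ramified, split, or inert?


K = Q(sqrt(-283)). Since d mod 4 = 1, disc(K) = -283.
Check p | disc: -283 mod 13 = 3.
p does not divide disc. Compute Legendre symbol (d/p):
3^((13-1)/2) mod 13 = 1
(d/p) = 1, so p splits: (p) = P*P' with e=1, f=1, g=2.
Therefore p is split.

split


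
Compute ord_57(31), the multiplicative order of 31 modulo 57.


We want ord_57(31), the smallest k >= 1 with 31^k = 1 mod 57.
n = 57 = 3 * 19, phi(57) = 36; the order divides phi(n).
Divisors of 36: 1, 2, 3, 4, 6, 9, 12, 18, 36
Repeated squaring mod 57: 31^1 = 31, 31^2 = 49, 31^4 = 7, 31^8 = 49, 31^16 = 7, 31^32 = 49
Test divisors in increasing order:
  k=1: 31^1 = 31 mod 57
  k=2: 31^2 = 49 mod 57
  k=3: 31^3 = 49 * 31 = 37 mod 57
  k=4: 31^4 = 7 mod 57
  k=6: 31^6 = 7 * 49 = 1 mod 57  <- first divisor giving 1
Order = 6

6


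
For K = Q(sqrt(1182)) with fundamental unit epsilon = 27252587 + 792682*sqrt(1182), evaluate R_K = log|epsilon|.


epsilon = 27252587 + 792682*sqrt(1182)
= 5.4505e+07
R = ln(5.4505e+07)
= 17.8138

17.8138


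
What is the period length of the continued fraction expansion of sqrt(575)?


Run the CF algorithm for sqrt(575).
a_0 = floor(sqrt(575)) = 23; set m_0=0, q_0=1.
Recurrence: m' = q*a - m,  q' = (d - m'^2)/q,  a' = floor((a_0 + m')/q').
  step 1: m=23, q=46, a=1
  step 2: m=23, q=1, a=46
a_2 = 2*a_0 = 46, so the period closes here.
sqrt(575) = [23; 1, 46]
Period length = 2

2


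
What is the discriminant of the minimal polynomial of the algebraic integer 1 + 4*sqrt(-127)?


The element 1 + 4*sqrt(-127) has minimal polynomial:
x^2 - 2*x + 2033
Discriminant = (-2)^2 - 4*(2033)
= 4 - 8132
= -8128

-8128


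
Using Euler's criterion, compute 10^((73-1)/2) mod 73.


p = 73 is prime and the exponent is (p-1)/2 = 36, so by Euler's criterion 10^36 = (10/73) = +1 or -1 mod 73.
Compute by square-and-multiply:
  36 = 32 + 4 (binary 100100)
  Repeated squaring mod 73: 10^1 = 10, 10^2 = 27, 10^4 = 72, 10^8 = 1, 10^16 = 1, 10^32 = 1
  10^36 = 10^32 * 10^4 = 1 * 72 mod 73
    1 * 72 = 72 = 72 mod 73
  10^36 = 72 mod 73
Result 72 = p - 1 = -1 mod 73: 10 is a quadratic non-residue mod 73. As a residue in [0, p-1] the value is 72.
10^36 mod 73 = 72

72


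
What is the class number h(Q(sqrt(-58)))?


K = Q(sqrt(-58)). d mod 4 = 2, so D = disc(K) = 4d = -232
h(K) equals the number of primitive reduced positive-definite forms (a, b, c) = a*x^2 + b*x*y + c*y^2 with b^2 - 4ac = D,
where reduced means |b| <= a <= c, with b >= 0 whenever |b| = a or a = c, and primitive means gcd(a, b, c) = 1.
Reduced forces 3a^2 <= |D| = 232, so 1 <= a <= 8; b must have the parity of D, and c = (b^2 - D)/(4a) must be an integer >= a.
Enumerate a = 1..8, b in [-a, a]:
  a=1: (1, 0, 58)  [1]
  a=2: (2, 0, 29)  [1]
  a=3..8: none
Total reduced forms: 1 + 1 = 2
h = 2

2


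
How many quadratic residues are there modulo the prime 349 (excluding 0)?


For prime p, the number of non-zero quadratic residues is (p-1)/2.
= (349-1)/2
= 174

174


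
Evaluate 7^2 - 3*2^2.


x^2 - d*y^2
= 7^2 - 3*2^2
= 49 - 12
= 37

37


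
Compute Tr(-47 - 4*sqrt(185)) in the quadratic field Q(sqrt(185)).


Tr(a + b*sqrt(d)) = (a + b*sqrt(d)) + (a - b*sqrt(d)) = 2a
= 2 * (-47)
= -94

-94


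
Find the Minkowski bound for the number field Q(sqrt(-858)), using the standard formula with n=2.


d = -858, d mod 4 = 2, so disc(K) = 4d = -3432; |disc(K)| = 3432
Imaginary quadratic field, so n = 2, s = r2 = 1, r1 = 0
M = (n!/n^n) * (4/pi)^s * sqrt(|disc(K)|) = (2!/2^2) * (4/pi)^1 * sqrt(3432)
= 0.5 * 1.273240 * 58.583274
= 37.2953

37.2953


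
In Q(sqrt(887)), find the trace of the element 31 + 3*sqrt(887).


Tr(a + b*sqrt(d)) = (a + b*sqrt(d)) + (a - b*sqrt(d)) = 2a
= 2 * (31)
= 62

62


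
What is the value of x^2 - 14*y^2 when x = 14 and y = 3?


x^2 - d*y^2
= 14^2 - 14*3^2
= 196 - 126
= 70

70


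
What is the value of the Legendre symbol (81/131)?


p = 131 is prime, so compute (81/131) with the reciprocity algorithm (Jacobi-symbol steps: pull out 2s via (2/n), flip via reciprocity, reduce):
  reciprocity: (81/131) -> +(131/81)
  reduce: (50/81)
  pull out 2: (2/81) = +1  (since 81 mod 8 = 1)
  reciprocity: (25/81) -> +(81/25)
  reduce: (6/25)
  pull out 2: (2/25) = +1  (since 25 mod 8 = 1)
  reciprocity: (3/25) -> +(25/3)
  reduce: (1/3)
  (1/3) = 1
Product of signs = 1
(81/131) = 1

1


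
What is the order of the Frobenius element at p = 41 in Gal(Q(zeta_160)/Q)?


The Frobenius at p in Gal(Q(zeta_n)/Q) = (Z/nZ)* is the class of p, so its order is ord_160(41), the smallest k >= 1 with 41^k = 1 mod 160.
n = 160 = 2^5 * 5, phi(160) = 64; the order divides phi(n).
Divisors of 64: 1, 2, 4, 8, 16, 32, 64
Repeated squaring mod 160: 41^1 = 41, 41^2 = 81, 41^4 = 1, 41^8 = 1, 41^16 = 1, 41^32 = 1, 41^64 = 1
Test divisors in increasing order:
  k=1: 41^1 = 41 mod 160
  k=2: 41^2 = 81 mod 160
  k=4: 41^4 = 1 mod 160  <- first divisor giving 1
Order = 4

4


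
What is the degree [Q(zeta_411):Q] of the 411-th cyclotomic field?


The degree equals Euler's totient phi(411).
411 = 3 * 137
phi(411) = 272

272


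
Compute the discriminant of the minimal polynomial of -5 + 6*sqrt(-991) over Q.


The element -5 + 6*sqrt(-991) has minimal polynomial:
x^2 + 10*x + 35701
Discriminant = (10)^2 - 4*(35701)
= 100 - 142804
= -142704

-142704


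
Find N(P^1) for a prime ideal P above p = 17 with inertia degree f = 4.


N(P^a) = p^(a*f)
= 17^(1*4)
= 17^4
= 83521

83521


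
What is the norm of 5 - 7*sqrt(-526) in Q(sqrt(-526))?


N(a + b*sqrt(d)) = a^2 - d*b^2
= (5)^2 - (-526)*(-7)^2
= 25 + 25774
= 25799

25799


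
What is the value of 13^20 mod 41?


p = 41 is prime and the exponent is (p-1)/2 = 20, so by Euler's criterion 13^20 = (13/41) = +1 or -1 mod 41.
Compute by square-and-multiply:
  20 = 16 + 4 (binary 10100)
  Repeated squaring mod 41: 13^1 = 13, 13^2 = 5, 13^4 = 25, 13^8 = 10, 13^16 = 18
  13^20 = 13^16 * 13^4 = 18 * 25 mod 41
    18 * 25 = 450 = 40 mod 41
  13^20 = 40 mod 41
Result 40 = p - 1 = -1 mod 41: 13 is a quadratic non-residue mod 41. As a residue in [0, p-1] the value is 40.
13^20 mod 41 = 40

40


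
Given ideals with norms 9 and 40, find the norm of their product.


N(IJ) = N(I) * N(J)
= 9 * 40
= 360

360


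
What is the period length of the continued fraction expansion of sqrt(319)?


Run the CF algorithm for sqrt(319).
a_0 = floor(sqrt(319)) = 17; set m_0=0, q_0=1.
Recurrence: m' = q*a - m,  q' = (d - m'^2)/q,  a' = floor((a_0 + m')/q').
  step 1: m=17, q=30, a=1
  step 2: m=13, q=5, a=6
  step 3: m=17, q=6, a=5
  step 4: m=13, q=25, a=1
  step 5: m=12, q=7, a=4
  step 6: m=16, q=9, a=3
  step 7: m=11, q=22, a=1
  step 8: m=11, q=9, a=3
  step 9: m=16, q=7, a=4
  step 10: m=12, q=25, a=1
  step 11: m=13, q=6, a=5
  step 12: m=17, q=5, a=6
  step 13: m=13, q=30, a=1
  step 14: m=17, q=1, a=34
a_14 = 2*a_0 = 34, so the period closes here.
sqrt(319) = [17; 1, 6, 5, 1, 4, 3, 1, 3, 4, 1, 5, 6, 1, 34]
Period length = 14

14


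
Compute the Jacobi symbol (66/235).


Compute (66/235) via quadratic reciprocity:
  pull out 2: (2/235) = -1  (since 235 mod 8 = 3)
  reciprocity: (33/235) -> +(235/33)
  reduce: (4/33)
  pull out 2: (2/33) = +1  (since 33 mod 8 = 1)
  pull out 2: (2/33) = +1  (since 33 mod 8 = 1)
  (1/33) = 1
Product of signs = -1

-1


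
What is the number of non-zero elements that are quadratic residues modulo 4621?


For prime p, the number of non-zero quadratic residues is (p-1)/2.
= (4621-1)/2
= 2310

2310


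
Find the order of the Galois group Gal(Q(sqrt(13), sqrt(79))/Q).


The 2 square roots of distinct primes are multiplicatively independent over Q,
so [K:Q] = 2^2 and Gal(K/Q) is isomorphic to (Z/2Z)^2.
|Gal| = 2^2 = 4

4


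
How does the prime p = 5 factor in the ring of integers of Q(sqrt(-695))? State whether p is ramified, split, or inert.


K = Q(sqrt(-695)). Since d mod 4 = 1, disc(K) = -695.
Check p | disc: -695 mod 5 = 0.
p divides disc, so p ramifies: (p) = P^2 with e=2, f=1, g=1.
Therefore p is ramified.

ramified


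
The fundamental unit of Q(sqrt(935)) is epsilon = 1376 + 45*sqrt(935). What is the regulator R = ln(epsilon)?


epsilon = 1376 + 45*sqrt(935)
= 2751.9996
R = ln(2751.9996)
= 7.9201

7.9201


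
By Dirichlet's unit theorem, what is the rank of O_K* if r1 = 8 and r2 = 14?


By Dirichlet's unit theorem:
rank = r1 + r2 - 1
= 8 + 14 - 1
= 21

21


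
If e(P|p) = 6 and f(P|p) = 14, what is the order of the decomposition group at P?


|D_P| = e * f
= 6 * 14
= 84

84


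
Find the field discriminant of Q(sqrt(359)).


For K = Q(sqrt(d)) with d squarefree: disc(K) = d if d = 1 mod 4, and disc(K) = 4d if d = 2 or 3 mod 4.
Here d = 359, and d mod 4 = 3.
d = 3 mod 4, not 1 (O_K = Z[sqrt(d)]), so disc(K) = 4d = 4 * (359) = 1436

1436


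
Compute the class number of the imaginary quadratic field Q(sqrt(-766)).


K = Q(sqrt(-766)). d mod 4 = 2, so D = disc(K) = 4d = -3064
h(K) equals the number of primitive reduced positive-definite forms (a, b, c) = a*x^2 + b*x*y + c*y^2 with b^2 - 4ac = D,
where reduced means |b| <= a <= c, with b >= 0 whenever |b| = a or a = c, and primitive means gcd(a, b, c) = 1.
Reduced forces 3a^2 <= |D| = 3064, so 1 <= a <= 31; b must have the parity of D, and c = (b^2 - D)/(4a) must be an integer >= a.
Enumerate a = 1..31, b in [-a, a]:
  a=1: (1, 0, 766)  [1]
  a=2: (2, 0, 383)  [1]
  a=3..4: none
  a=5: (5, -4, 154), (5, 4, 154)  [2]
  a=6: none
  a=7: (7, -4, 110), (7, 4, 110)  [2]
  a=8..9: none
  a=10: (10, -4, 77), (10, 4, 77)  [2]
  a=11: (11, -4, 70), (11, 4, 70)  [2]
  a=12: none
  a=13: (13, -2, 59), (13, 2, 59)  [2]
  a=14: (14, -4, 55), (14, 4, 55)  [2]
  a=15..16: none
  a=17: (17, -8, 46), (17, 8, 46)  [2]
  a=18..21: none
  a=22: (22, -4, 35), (22, 4, 35)  [2]
  a=23: (23, -8, 34), (23, 8, 34)  [2]
  a=24: none
  a=25: (25, -6, 31), (25, 6, 31)  [2]
  a=26: (26, -24, 35), (26, 24, 35)  [2]
  a=27..31: none
Total reduced forms: 1 + 1 + 2 + 2 + 2 + 2 + 2 + 2 + 2 + 2 + 2 + 2 + 2 = 24
h = 24

24


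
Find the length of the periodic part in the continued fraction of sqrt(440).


Run the CF algorithm for sqrt(440).
a_0 = floor(sqrt(440)) = 20; set m_0=0, q_0=1.
Recurrence: m' = q*a - m,  q' = (d - m'^2)/q,  a' = floor((a_0 + m')/q').
  step 1: m=20, q=40, a=1
  step 2: m=20, q=1, a=40
a_2 = 2*a_0 = 40, so the period closes here.
sqrt(440) = [20; 1, 40]
Period length = 2

2


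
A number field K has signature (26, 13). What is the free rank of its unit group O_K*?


By Dirichlet's unit theorem:
rank = r1 + r2 - 1
= 26 + 13 - 1
= 38

38


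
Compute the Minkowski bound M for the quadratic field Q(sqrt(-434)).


d = -434, d mod 4 = 2, so disc(K) = 4d = -1736; |disc(K)| = 1736
Imaginary quadratic field, so n = 2, s = r2 = 1, r1 = 0
M = (n!/n^n) * (4/pi)^s * sqrt(|disc(K)|) = (2!/2^2) * (4/pi)^1 * sqrt(1736)
= 0.5 * 1.273240 * 41.665333
= 26.5250

26.5250


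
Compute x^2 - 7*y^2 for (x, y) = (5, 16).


x^2 - d*y^2
= 5^2 - 7*16^2
= 25 - 1792
= -1767

-1767


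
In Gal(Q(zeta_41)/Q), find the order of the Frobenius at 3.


The Frobenius at p in Gal(Q(zeta_n)/Q) = (Z/nZ)* is the class of p, so its order is ord_41(3), the smallest k >= 1 with 3^k = 1 mod 41.
n = 41 = 41, phi(41) = 40; the order divides phi(n).
Divisors of 40: 1, 2, 4, 5, 8, 10, 20, 40
Repeated squaring mod 41: 3^1 = 3, 3^2 = 9, 3^4 = 40, 3^8 = 1, 3^16 = 1, 3^32 = 1
Test divisors in increasing order:
  k=1: 3^1 = 3 mod 41
  k=2: 3^2 = 9 mod 41
  k=4: 3^4 = 40 mod 41
  k=5: 3^5 = 40 * 3 = 38 mod 41
  k=8: 3^8 = 1 mod 41  <- first divisor giving 1
Order = 8

8


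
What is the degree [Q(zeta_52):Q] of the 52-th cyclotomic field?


The degree equals Euler's totient phi(52).
52 = 2^2 * 13
phi(52) = 24

24


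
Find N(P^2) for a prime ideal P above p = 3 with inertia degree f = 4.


N(P^a) = p^(a*f)
= 3^(2*4)
= 3^8
= 6561

6561


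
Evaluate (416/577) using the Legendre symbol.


p = 577 is prime, so compute (416/577) with the reciprocity algorithm (Jacobi-symbol steps: pull out 2s via (2/n), flip via reciprocity, reduce):
  pull out 2: (2/577) = +1  (since 577 mod 8 = 1)
  pull out 2: (2/577) = +1  (since 577 mod 8 = 1)
  pull out 2: (2/577) = +1  (since 577 mod 8 = 1)
  pull out 2: (2/577) = +1  (since 577 mod 8 = 1)
  pull out 2: (2/577) = +1  (since 577 mod 8 = 1)
  reciprocity: (13/577) -> +(577/13)
  reduce: (5/13)
  reciprocity: (5/13) -> +(13/5)
  reduce: (3/5)
  reciprocity: (3/5) -> +(5/3)
  reduce: (2/3)
  pull out 2: (2/3) = -1  (since 3 mod 8 = 3)
  (1/3) = 1
Product of signs = -1
(416/577) = -1

-1


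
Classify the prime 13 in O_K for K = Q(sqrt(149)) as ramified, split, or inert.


K = Q(sqrt(149)). Since d mod 4 = 1, disc(K) = 149.
Check p | disc: 149 mod 13 = 6.
p does not divide disc. Compute Legendre symbol (d/p):
6^((13-1)/2) mod 13 = -1
(d/p) = -1, so p is inert: (p) stays prime with e=1, f=2, g=1.
Therefore p is inert.

inert


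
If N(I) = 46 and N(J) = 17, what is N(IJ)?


N(IJ) = N(I) * N(J)
= 46 * 17
= 782

782


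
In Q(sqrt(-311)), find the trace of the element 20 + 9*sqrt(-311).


Tr(a + b*sqrt(d)) = (a + b*sqrt(d)) + (a - b*sqrt(d)) = 2a
= 2 * (20)
= 40

40


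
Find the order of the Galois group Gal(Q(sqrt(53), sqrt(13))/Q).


The 2 square roots of distinct primes are multiplicatively independent over Q,
so [K:Q] = 2^2 and Gal(K/Q) is isomorphic to (Z/2Z)^2.
|Gal| = 2^2 = 4

4


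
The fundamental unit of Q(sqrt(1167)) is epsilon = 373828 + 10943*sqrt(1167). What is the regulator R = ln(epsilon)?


epsilon = 373828 + 10943*sqrt(1167)
= 747656.0000
R = ln(747656.0000)
= 13.5247

13.5247


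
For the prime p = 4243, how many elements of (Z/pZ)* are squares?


For prime p, the number of non-zero quadratic residues is (p-1)/2.
= (4243-1)/2
= 2121

2121


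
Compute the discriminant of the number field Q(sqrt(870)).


For K = Q(sqrt(d)) with d squarefree: disc(K) = d if d = 1 mod 4, and disc(K) = 4d if d = 2 or 3 mod 4.
Here d = 870, and d mod 4 = 2.
d = 2 mod 4, not 1 (O_K = Z[sqrt(d)]), so disc(K) = 4d = 4 * (870) = 3480

3480


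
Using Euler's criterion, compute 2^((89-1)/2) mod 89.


p = 89 is prime and the exponent is (p-1)/2 = 44, so by Euler's criterion 2^44 = (2/89) = +1 or -1 mod 89.
Compute by square-and-multiply:
  44 = 32 + 8 + 4 (binary 101100)
  Repeated squaring mod 89: 2^1 = 2, 2^2 = 4, 2^4 = 16, 2^8 = 78, 2^16 = 32, 2^32 = 45
  2^44 = 2^32 * 2^8 * 2^4 = 45 * 78 * 16 mod 89
    45 * 78 = 3510 = 39 mod 89
    39 * 16 = 624 = 1 mod 89
  2^44 = 1 mod 89
Result 1: 2 is a quadratic residue mod 89.
2^44 mod 89 = 1

1


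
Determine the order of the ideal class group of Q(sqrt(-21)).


K = Q(sqrt(-21)). d mod 4 = 3, so D = disc(K) = 4d = -84
h(K) equals the number of primitive reduced positive-definite forms (a, b, c) = a*x^2 + b*x*y + c*y^2 with b^2 - 4ac = D,
where reduced means |b| <= a <= c, with b >= 0 whenever |b| = a or a = c, and primitive means gcd(a, b, c) = 1.
Reduced forces 3a^2 <= |D| = 84, so 1 <= a <= 5; b must have the parity of D, and c = (b^2 - D)/(4a) must be an integer >= a.
Enumerate a = 1..5, b in [-a, a]:
  a=1: (1, 0, 21)  [1]
  a=2: (2, 2, 11)  [1]
  a=3: (3, 0, 7)  [1]
  a=4: none
  a=5: (5, 4, 5)  [1]
Total reduced forms: 1 + 1 + 1 + 1 = 4
h = 4

4


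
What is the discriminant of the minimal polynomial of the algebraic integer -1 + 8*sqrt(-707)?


The element -1 + 8*sqrt(-707) has minimal polynomial:
x^2 + 2*x + 45249
Discriminant = (2)^2 - 4*(45249)
= 4 - 180996
= -180992

-180992


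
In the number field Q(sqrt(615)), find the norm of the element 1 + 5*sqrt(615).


N(a + b*sqrt(d)) = a^2 - d*b^2
= (1)^2 - (615)*(5)^2
= 1 - 15375
= -15374

-15374


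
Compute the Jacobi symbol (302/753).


Compute (302/753) via quadratic reciprocity:
  pull out 2: (2/753) = +1  (since 753 mod 8 = 1)
  reciprocity: (151/753) -> +(753/151)
  reduce: (149/151)
  reciprocity: (149/151) -> +(151/149)
  reduce: (2/149)
  pull out 2: (2/149) = -1  (since 149 mod 8 = 5)
  (1/149) = 1
Product of signs = -1

-1


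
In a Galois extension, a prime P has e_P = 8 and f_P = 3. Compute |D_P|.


|D_P| = e * f
= 8 * 3
= 24

24


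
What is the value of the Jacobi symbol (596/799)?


Compute (596/799) via quadratic reciprocity:
  pull out 2: (2/799) = +1  (since 799 mod 8 = 7)
  pull out 2: (2/799) = +1  (since 799 mod 8 = 7)
  reciprocity: (149/799) -> +(799/149)
  reduce: (54/149)
  pull out 2: (2/149) = -1  (since 149 mod 8 = 5)
  reciprocity: (27/149) -> +(149/27)
  reduce: (14/27)
  pull out 2: (2/27) = -1  (since 27 mod 8 = 3)
  reciprocity: (7/27) -> -(27/7)
  reduce: (6/7)
  pull out 2: (2/7) = +1  (since 7 mod 8 = 7)
  reciprocity: (3/7) -> -(7/3)
  reduce: (1/3)
  (1/3) = 1
Product of signs = 1

1


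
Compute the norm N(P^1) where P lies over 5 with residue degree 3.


N(P^a) = p^(a*f)
= 5^(1*3)
= 5^3
= 125

125


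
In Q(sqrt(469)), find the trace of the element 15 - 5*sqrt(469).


Tr(a + b*sqrt(d)) = (a + b*sqrt(d)) + (a - b*sqrt(d)) = 2a
= 2 * (15)
= 30

30


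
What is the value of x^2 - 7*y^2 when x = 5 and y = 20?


x^2 - d*y^2
= 5^2 - 7*20^2
= 25 - 2800
= -2775

-2775


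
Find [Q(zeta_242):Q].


The degree equals Euler's totient phi(242).
242 = 2 * 11^2
phi(242) = 110

110


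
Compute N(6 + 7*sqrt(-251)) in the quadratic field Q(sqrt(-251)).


N(a + b*sqrt(d)) = a^2 - d*b^2
= (6)^2 - (-251)*(7)^2
= 36 + 12299
= 12335

12335


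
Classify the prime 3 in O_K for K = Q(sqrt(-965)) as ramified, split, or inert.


K = Q(sqrt(-965)). Since d mod 4 = 3, disc(K) = -3860.
Check p | disc: -3860 mod 3 = 1.
p does not divide disc. Compute Legendre symbol (d/p):
1^((3-1)/2) mod 3 = 1
(d/p) = 1, so p splits: (p) = P*P' with e=1, f=1, g=2.
Therefore p is split.

split


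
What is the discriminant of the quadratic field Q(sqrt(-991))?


For K = Q(sqrt(d)) with d squarefree: disc(K) = d if d = 1 mod 4, and disc(K) = 4d if d = 2 or 3 mod 4.
Here d = -991, and d mod 4 = 1.
d = 1 mod 4 (O_K = Z[(1+sqrt(d))/2]), so disc(K) = d = -991

-991


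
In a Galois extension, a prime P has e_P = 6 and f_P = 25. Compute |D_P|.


|D_P| = e * f
= 6 * 25
= 150

150


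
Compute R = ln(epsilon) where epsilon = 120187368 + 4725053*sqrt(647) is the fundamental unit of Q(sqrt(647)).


epsilon = 120187368 + 4725053*sqrt(647)
= 2.4037e+08
R = ln(2.4037e+08)
= 19.2977

19.2977


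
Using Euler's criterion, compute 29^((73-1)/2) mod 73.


p = 73 is prime and the exponent is (p-1)/2 = 36, so by Euler's criterion 29^36 = (29/73) = +1 or -1 mod 73.
Compute by square-and-multiply:
  36 = 32 + 4 (binary 100100)
  Repeated squaring mod 73: 29^1 = 29, 29^2 = 38, 29^4 = 57, 29^8 = 37, 29^16 = 55, 29^32 = 32
  29^36 = 29^32 * 29^4 = 32 * 57 mod 73
    32 * 57 = 1824 = 72 mod 73
  29^36 = 72 mod 73
Result 72 = p - 1 = -1 mod 73: 29 is a quadratic non-residue mod 73. As a residue in [0, p-1] the value is 72.
29^36 mod 73 = 72

72
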